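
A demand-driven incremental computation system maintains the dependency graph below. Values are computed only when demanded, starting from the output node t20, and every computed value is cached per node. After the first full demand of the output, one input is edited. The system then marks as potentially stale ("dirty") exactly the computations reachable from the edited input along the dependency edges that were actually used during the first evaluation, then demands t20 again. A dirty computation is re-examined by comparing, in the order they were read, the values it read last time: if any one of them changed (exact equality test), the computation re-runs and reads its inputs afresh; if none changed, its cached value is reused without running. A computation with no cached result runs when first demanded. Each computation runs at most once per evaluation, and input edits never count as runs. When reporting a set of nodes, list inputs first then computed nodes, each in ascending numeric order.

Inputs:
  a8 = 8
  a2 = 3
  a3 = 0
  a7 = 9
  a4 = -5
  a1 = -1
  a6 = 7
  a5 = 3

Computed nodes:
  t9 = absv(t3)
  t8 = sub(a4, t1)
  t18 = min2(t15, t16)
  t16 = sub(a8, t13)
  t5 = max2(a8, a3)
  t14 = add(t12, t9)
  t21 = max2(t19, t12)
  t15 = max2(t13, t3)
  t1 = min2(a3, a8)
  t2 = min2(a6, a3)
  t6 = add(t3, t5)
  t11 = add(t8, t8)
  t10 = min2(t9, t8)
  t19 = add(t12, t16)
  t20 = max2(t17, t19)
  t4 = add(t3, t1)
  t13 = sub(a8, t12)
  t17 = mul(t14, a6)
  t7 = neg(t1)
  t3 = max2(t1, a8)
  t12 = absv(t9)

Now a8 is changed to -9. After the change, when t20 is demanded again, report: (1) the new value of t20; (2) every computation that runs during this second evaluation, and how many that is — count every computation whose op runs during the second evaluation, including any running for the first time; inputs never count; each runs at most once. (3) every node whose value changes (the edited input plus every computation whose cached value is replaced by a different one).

First evaluation (everything demanded from the output):
  t1 = min2(0, 8) = 0
  t3 = max2(0, 8) = 8
  t9 = absv(8) = 8
  t12 = absv(8) = 8
  t13 = sub(8, 8) = 0
  t14 = add(8, 8) = 16
  t16 = sub(8, 0) = 8
  t17 = mul(16, 7) = 112
  t19 = add(8, 8) = 16
  t20 = max2(112, 16) = 112

Propagation after the edit:
  t1: runs — a8 8->-9; result -9.
  t3: runs — t1 0->-9; a8 8->-9; result -9.
  t9: runs — t3 8->-9; result 9.
  t12: runs — t9 8->9; result 9.
  t13: runs — a8 8->-9; t12 8->9; result -18.
  t14: runs — t12 8->9; t9 8->9; result 18.
  t16: runs — a8 8->-9; t13 0->-18; result 9.
  t17: runs — t14 16->18; result 126.
  t19: runs — t12 8->9; t16 8->9; result 18.
  t20: runs — t17 112->126; t19 16->18; result 126.

New value of t20: 126.
Computations that run: t1, t3, t9, t12, t13, t14, t16, t17, t19, t20 — 10 in total.
Values that change: a8, t1, t3, t9, t12, t13, t14, t16, t17, t19, t20.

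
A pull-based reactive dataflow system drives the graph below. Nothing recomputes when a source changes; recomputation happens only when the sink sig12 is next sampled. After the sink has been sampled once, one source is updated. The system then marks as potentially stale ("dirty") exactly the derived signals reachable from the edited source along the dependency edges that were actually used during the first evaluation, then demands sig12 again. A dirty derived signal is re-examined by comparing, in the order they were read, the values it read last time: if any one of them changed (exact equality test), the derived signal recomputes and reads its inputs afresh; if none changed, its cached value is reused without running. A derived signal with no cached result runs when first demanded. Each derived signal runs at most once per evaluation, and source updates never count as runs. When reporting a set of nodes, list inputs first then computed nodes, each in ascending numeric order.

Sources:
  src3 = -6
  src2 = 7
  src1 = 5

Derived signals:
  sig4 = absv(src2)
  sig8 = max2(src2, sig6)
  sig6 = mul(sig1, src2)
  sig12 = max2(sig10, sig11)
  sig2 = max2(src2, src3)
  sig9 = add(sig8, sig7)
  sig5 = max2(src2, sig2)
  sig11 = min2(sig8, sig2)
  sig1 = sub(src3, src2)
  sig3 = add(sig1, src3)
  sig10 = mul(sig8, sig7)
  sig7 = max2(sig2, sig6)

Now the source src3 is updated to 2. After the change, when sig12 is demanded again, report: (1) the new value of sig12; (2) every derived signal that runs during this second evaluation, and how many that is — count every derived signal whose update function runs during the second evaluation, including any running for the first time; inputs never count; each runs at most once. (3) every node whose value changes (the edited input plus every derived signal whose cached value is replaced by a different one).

New value of sig12: 49.
Derived signals that run: sig1, sig2, sig6, sig7, sig8 — 5 in total.
Values that change: src3, sig1, sig6.
Key observation: the cutoff stops propagation at sig10 — its inputs' values are unchanged, so it reuses its cache.

First evaluation (everything demanded from the output):
  sig1 = sub(-6, 7) = -13
  sig2 = max2(7, -6) = 7
  sig6 = mul(-13, 7) = -91
  sig7 = max2(7, -91) = 7
  sig8 = max2(7, -91) = 7
  sig10 = mul(7, 7) = 49
  sig11 = min2(7, 7) = 7
  sig12 = max2(49, 7) = 49

Propagation after the edit:
  sig1: runs — src3 -6->2; result -5.
  sig2: runs — src3 -6->2; result 7 (same value as before).
  sig6: runs — sig1 -13->-5; result -35.
  sig7: runs — sig6 -91->-35; result 7 (same value as before).
  sig8: runs — sig6 -91->-35; result 7 (same value as before).
  sig10: checked — values it read are unchanged (sig8 unchanged, sig7 unchanged); reused cached 49 without running.
  sig11: checked — values it read are unchanged (sig8 unchanged, sig2 unchanged); reused cached 7 without running.
  sig12: checked — values it read are unchanged (sig10 unchanged, sig11 unchanged); reused cached 49 without running.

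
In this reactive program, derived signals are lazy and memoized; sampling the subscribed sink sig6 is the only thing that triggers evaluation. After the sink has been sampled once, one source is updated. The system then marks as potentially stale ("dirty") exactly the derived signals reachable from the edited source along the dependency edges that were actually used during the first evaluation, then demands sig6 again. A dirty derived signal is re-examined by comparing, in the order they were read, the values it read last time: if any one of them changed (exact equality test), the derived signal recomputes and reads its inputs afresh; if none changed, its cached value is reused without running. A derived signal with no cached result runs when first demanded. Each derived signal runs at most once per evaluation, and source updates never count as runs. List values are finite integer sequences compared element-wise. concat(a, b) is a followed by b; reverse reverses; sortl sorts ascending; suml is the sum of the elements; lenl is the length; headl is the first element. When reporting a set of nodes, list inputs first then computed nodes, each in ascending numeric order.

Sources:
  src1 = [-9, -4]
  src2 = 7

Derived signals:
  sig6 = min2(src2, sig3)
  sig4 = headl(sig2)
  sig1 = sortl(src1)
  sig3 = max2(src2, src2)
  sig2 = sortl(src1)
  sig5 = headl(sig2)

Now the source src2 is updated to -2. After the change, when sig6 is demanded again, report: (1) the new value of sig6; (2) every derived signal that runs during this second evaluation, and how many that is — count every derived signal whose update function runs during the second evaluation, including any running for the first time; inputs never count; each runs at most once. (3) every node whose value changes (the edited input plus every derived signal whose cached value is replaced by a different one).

First demand of the output computes:
  sig3 = max2(7, 7) = 7
  sig6 = min2(7, 7) = 7

After the edit, cleaning proceeds:
  sig3: a read changed (src2 7->-2; src2 7->-2) — executes, giving -2.
  sig6: a read changed (src2 7->-2; sig3 7->-2) — executes, giving -2.

Demanding sig6 again yields -2.
2 derived signals run: sig3, sig6.
The nodes whose values change: src2, sig3, sig6.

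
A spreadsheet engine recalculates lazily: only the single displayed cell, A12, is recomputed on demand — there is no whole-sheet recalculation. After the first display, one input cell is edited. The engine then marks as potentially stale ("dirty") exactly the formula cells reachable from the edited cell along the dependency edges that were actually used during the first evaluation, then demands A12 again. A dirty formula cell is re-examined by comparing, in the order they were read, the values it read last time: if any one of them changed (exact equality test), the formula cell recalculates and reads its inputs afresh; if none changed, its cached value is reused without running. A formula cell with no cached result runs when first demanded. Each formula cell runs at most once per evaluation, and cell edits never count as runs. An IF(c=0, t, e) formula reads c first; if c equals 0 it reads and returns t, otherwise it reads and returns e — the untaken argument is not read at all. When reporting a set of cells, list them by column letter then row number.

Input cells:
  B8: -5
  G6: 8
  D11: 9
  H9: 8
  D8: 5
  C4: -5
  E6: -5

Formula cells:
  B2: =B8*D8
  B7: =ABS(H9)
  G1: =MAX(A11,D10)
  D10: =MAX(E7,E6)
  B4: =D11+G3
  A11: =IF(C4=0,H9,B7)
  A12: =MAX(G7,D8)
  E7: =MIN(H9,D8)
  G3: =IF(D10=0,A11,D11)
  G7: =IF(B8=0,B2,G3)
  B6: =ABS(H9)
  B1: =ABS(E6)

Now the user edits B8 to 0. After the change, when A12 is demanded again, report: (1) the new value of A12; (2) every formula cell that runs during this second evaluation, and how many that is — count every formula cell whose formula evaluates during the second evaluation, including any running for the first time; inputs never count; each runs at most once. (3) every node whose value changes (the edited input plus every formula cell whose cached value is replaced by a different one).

First evaluation (everything demanded from the output):
  E7 = MIN(8, 5) = 5
  D10 = MAX(5, -5) = 5
  G3 = IF(D10=0: D10=5 -> else branch D11) = 9
  G7 = IF(B8=0: B8=-5 -> else branch G3) = 9
  A12 = MAX(9, 5) = 9

Propagation after the edit:
  B2: demanded for the first time — runs, produces 0.
  G7: runs — B8 -5->0; result 0.
  A12: runs — G7 9->0; result 5.

Key observation: a condition flipped, so demand reaches new nodes — B2 runs for the first time.

New value of A12: 5.
Formula cells that run: A12, B2, G7 — 3 in total.
Values that change: A12, B8, G7.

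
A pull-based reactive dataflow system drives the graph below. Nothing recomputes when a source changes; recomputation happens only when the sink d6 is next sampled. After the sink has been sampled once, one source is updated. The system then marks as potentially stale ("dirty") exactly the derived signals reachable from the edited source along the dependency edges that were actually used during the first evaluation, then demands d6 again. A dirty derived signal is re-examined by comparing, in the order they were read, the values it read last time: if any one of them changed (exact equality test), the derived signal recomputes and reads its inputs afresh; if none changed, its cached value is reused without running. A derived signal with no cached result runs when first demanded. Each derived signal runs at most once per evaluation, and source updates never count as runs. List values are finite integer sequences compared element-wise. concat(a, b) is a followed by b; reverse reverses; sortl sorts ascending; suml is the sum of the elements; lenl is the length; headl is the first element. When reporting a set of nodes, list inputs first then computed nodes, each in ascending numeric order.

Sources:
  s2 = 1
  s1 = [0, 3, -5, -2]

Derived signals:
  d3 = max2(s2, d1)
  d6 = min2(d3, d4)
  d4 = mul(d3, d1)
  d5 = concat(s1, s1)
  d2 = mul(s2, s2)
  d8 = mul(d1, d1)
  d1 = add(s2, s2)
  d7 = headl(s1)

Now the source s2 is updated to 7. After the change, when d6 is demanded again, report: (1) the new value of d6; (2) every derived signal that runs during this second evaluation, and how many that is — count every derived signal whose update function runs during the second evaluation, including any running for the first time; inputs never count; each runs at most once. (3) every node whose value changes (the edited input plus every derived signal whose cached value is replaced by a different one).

New value of d6: 14.
Derived signals that run: d1, d3, d4, d6 — 4 in total.
Values that change: s2, d1, d3, d4, d6.

First evaluation (everything demanded from the output):
  d1 = add(1, 1) = 2
  d3 = max2(1, 2) = 2
  d4 = mul(2, 2) = 4
  d6 = min2(2, 4) = 2

Propagation after the edit:
  d1: runs — s2 1->7; s2 1->7; result 14.
  d3: runs — s2 1->7; d1 2->14; result 14.
  d4: runs — d3 2->14; d1 2->14; result 196.
  d6: runs — d3 2->14; d4 4->196; result 14.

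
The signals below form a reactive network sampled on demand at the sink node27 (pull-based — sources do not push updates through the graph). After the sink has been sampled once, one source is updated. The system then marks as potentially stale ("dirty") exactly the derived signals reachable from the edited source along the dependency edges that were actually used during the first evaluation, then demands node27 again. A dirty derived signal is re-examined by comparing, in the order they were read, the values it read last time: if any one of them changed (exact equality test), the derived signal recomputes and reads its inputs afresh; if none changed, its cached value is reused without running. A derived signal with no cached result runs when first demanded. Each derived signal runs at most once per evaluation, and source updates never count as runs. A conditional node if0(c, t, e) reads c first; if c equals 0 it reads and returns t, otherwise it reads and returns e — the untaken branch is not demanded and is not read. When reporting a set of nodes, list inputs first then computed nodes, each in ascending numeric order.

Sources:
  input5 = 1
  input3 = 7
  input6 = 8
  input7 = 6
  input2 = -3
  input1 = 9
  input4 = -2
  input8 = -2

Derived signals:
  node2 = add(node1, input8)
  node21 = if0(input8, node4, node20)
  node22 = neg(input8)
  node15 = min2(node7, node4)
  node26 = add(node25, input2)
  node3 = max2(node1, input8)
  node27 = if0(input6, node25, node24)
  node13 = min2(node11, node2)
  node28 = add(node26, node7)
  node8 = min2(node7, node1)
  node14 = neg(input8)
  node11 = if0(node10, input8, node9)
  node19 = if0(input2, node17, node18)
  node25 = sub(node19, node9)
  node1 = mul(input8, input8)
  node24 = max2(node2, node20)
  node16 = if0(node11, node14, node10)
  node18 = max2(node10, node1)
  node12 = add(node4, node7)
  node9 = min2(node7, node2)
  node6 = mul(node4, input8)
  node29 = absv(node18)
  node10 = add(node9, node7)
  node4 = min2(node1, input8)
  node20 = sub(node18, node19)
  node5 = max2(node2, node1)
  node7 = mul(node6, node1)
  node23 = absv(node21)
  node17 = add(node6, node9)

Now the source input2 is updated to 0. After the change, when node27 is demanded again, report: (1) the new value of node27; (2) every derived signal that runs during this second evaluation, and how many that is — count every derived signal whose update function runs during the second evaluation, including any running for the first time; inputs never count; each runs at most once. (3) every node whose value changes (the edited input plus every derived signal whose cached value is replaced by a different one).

node27 now evaluates to 12.
Run set: node17, node19, node20, node24, node27 (5 run).
Changed values: input2, node19, node20, node24, node27.
The important point: the flipped condition pulls in fresh nodes; node17 runs for the first time.

Initial pass — values computed on the first demand:
  node1 = mul(-2, -2) = 4
  node2 = add(4, -2) = 2
  node4 = min2(4, -2) = -2
  node6 = mul(-2, -2) = 4
  node7 = mul(4, 4) = 16
  node9 = min2(16, 2) = 2
  node10 = add(2, 16) = 18
  node18 = max2(18, 4) = 18
  node19 = if0(input2=-3 -> else branch node18) = 18
  node20 = sub(18, 18) = 0
  node24 = max2(2, 0) = 2
  node27 = if0(input6=8 -> else branch node24) = 2

Second demand — change propagation:
  node17: newly demanded (no cache) — executes and yields 6.
  node19: re-runs because input2 -3->0; new result 6.
  node20: re-runs because node19 18->6; new result 12.
  node24: re-runs because node20 0->12; new result 12.
  node27: re-runs because node24 2->12; new result 12.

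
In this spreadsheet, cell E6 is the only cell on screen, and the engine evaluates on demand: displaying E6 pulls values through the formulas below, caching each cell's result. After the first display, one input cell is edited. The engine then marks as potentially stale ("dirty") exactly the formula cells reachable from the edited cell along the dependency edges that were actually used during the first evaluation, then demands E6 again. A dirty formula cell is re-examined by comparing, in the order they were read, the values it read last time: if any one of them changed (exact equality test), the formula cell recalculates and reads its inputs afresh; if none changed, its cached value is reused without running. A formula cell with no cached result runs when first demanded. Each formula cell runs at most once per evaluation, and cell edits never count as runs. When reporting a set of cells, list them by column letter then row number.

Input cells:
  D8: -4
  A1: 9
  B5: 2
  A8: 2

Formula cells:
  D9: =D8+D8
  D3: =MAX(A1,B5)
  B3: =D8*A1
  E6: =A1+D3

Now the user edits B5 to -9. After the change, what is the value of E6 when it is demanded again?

Initial pass — values computed on the first demand:
  D3 = MAX(9, 2) = 9
  E6 = 9 + 9 = 18

Second demand — change propagation:
  D3: re-runs because B5 2->-9; new result 9 (unchanged).
  E6: re-examined; everything it read last time is the same (A1 unchanged, D3 unchanged) — cache 18 kept, no run.

The important point: D3 recomputes to an identical value, and the output ends up unchanged.

E6 now evaluates to 18.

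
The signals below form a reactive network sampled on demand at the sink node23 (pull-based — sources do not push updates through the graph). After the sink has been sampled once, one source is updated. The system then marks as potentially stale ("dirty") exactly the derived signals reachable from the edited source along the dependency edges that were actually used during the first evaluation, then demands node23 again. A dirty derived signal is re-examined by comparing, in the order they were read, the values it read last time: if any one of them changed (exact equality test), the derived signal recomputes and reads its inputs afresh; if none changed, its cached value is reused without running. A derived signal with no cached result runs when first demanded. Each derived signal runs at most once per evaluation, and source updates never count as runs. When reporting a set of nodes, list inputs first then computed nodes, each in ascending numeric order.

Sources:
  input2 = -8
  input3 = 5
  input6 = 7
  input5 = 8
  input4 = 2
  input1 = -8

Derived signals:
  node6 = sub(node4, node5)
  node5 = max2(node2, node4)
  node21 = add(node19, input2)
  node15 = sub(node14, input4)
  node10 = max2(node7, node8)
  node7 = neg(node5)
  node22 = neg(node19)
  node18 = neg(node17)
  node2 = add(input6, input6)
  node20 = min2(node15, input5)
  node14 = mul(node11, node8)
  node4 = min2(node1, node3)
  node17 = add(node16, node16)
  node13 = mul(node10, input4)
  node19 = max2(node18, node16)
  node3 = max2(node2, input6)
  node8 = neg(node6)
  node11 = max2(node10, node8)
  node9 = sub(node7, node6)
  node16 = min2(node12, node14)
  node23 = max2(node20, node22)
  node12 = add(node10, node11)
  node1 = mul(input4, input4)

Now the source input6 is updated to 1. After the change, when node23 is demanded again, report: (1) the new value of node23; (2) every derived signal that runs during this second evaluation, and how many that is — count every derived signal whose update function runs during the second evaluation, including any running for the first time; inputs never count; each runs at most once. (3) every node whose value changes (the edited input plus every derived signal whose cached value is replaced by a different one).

node23 now evaluates to 0.
Run set: node2, node3, node4, node5, node6, node7, node8, node10, node11, node12, node14, node15, node16, node17, node18, node19, node20, node22, node23 (19 run).
Changed values: input6, node2, node3, node4, node5, node6, node7, node8, node10, node11, node12, node14, node15, node16, node17, node18, node19, node20, node22, node23.

Initial pass — values computed on the first demand:
  node1 = mul(2, 2) = 4
  node2 = add(7, 7) = 14
  node3 = max2(14, 7) = 14
  node4 = min2(4, 14) = 4
  node5 = max2(14, 4) = 14
  node6 = sub(4, 14) = -10
  node7 = neg(14) = -14
  node8 = neg(-10) = 10
  node10 = max2(-14, 10) = 10
  node11 = max2(10, 10) = 10
  node12 = add(10, 10) = 20
  node14 = mul(10, 10) = 100
  node15 = sub(100, 2) = 98
  node16 = min2(20, 100) = 20
  node17 = add(20, 20) = 40
  node18 = neg(40) = -40
  node19 = max2(-40, 20) = 20
  node20 = min2(98, 8) = 8
  node22 = neg(20) = -20
  node23 = max2(8, -20) = 8

Second demand — change propagation:
  node2: re-runs because input6 7->1; input6 7->1; new result 2.
  node3: re-runs because node2 14->2; input6 7->1; new result 2.
  node4: re-runs because node3 14->2; new result 2.
  node5: re-runs because node2 14->2; node4 4->2; new result 2.
  node6: re-runs because node4 4->2; node5 14->2; new result 0.
  node7: re-runs because node5 14->2; new result -2.
  node8: re-runs because node6 -10->0; new result 0.
  node10: re-runs because node7 -14->-2; node8 10->0; new result 0.
  node11: re-runs because node10 10->0; node8 10->0; new result 0.
  node12: re-runs because node10 10->0; node11 10->0; new result 0.
  node14: re-runs because node11 10->0; node8 10->0; new result 0.
  node15: re-runs because node14 100->0; new result -2.
  node16: re-runs because node12 20->0; node14 100->0; new result 0.
  node17: re-runs because node16 20->0; node16 20->0; new result 0.
  node18: re-runs because node17 40->0; new result 0.
  node19: re-runs because node18 -40->0; node16 20->0; new result 0.
  node20: re-runs because node15 98->-2; new result -2.
  node22: re-runs because node19 20->0; new result 0.
  node23: re-runs because node20 8->-2; node22 -20->0; new result 0.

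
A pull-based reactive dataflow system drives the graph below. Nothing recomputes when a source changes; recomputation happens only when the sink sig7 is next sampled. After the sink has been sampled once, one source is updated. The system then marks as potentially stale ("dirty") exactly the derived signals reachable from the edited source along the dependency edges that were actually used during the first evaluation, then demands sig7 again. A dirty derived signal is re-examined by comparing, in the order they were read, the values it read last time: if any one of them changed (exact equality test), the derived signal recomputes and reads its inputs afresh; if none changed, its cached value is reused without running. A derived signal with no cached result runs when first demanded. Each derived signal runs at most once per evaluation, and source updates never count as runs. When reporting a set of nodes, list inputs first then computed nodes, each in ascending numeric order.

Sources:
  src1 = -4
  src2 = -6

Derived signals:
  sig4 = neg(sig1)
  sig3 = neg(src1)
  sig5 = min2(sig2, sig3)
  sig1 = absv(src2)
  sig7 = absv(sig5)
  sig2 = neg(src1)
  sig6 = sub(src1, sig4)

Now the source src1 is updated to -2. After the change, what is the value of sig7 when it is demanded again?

New value of sig7: 2.

First evaluation (everything demanded from the output):
  sig2 = neg(-4) = 4
  sig3 = neg(-4) = 4
  sig5 = min2(4, 4) = 4
  sig7 = absv(4) = 4

Propagation after the edit:
  sig2: runs — src1 -4->-2; result 2.
  sig3: runs — src1 -4->-2; result 2.
  sig5: runs — sig2 4->2; sig3 4->2; result 2.
  sig7: runs — sig5 4->2; result 2.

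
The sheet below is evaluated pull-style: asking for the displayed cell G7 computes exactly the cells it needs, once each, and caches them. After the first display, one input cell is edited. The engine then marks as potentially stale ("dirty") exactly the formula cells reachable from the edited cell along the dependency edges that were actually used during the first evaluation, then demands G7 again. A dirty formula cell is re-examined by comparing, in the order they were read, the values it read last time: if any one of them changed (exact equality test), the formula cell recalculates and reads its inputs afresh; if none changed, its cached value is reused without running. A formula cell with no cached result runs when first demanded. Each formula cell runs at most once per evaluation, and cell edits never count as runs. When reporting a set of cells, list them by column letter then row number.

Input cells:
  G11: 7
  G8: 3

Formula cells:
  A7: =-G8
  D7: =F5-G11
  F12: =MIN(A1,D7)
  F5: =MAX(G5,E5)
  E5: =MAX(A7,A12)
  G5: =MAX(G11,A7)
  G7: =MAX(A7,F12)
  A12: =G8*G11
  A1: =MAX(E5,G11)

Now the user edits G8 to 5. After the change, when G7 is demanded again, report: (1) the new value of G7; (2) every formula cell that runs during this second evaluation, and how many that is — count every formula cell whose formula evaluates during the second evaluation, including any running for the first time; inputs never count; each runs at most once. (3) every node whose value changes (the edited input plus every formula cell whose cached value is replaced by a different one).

Demanding G7 again yields 28.
9 formula cells run: A1, A7, A12, D7, E5, F5, F12, G5, G7.
The nodes whose values change: A1, A7, A12, D7, E5, F5, F12, G7, G8.

First demand of the output computes:
  A7 = -(3) = -3
  A12 = 3 * 7 = 21
  E5 = MAX(-3, 21) = 21
  A1 = MAX(21, 7) = 21
  G5 = MAX(7, -3) = 7
  F5 = MAX(7, 21) = 21
  D7 = 21 - 7 = 14
  F12 = MIN(21, 14) = 14
  G7 = MAX(-3, 14) = 14

After the edit, cleaning proceeds:
  A7: a read changed (G8 3->5) — executes, giving -5.
  A12: a read changed (G8 3->5) — executes, giving 35.
  E5: a read changed (A7 -3->-5; A12 21->35) — executes, giving 35.
  A1: a read changed (E5 21->35) — executes, giving 35.
  G5: a read changed (A7 -3->-5) — executes, giving 7 — identical to its old value.
  F5: a read changed (E5 21->35) — executes, giving 35.
  D7: a read changed (F5 21->35) — executes, giving 28.
  F12: a read changed (A1 21->35; D7 14->28) — executes, giving 28.
  G7: a read changed (A7 -3->-5; F12 14->28) — executes, giving 28.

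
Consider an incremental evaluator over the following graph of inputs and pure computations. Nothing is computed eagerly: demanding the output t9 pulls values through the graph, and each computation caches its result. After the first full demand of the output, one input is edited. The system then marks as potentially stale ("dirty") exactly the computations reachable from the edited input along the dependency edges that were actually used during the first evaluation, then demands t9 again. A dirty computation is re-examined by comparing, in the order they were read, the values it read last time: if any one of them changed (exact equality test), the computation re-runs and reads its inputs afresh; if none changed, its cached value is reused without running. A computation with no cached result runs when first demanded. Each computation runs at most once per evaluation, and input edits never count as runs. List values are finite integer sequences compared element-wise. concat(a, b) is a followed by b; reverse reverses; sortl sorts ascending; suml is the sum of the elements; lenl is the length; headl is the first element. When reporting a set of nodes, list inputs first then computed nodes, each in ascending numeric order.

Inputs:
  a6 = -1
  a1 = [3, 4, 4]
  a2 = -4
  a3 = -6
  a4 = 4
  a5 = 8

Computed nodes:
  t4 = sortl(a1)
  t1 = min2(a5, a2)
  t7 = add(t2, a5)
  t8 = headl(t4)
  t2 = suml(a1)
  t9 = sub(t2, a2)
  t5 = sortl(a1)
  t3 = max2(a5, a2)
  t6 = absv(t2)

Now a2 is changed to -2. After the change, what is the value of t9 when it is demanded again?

t9 now evaluates to 13.

Initial pass — values computed on the first demand:
  t2 = suml([3, 4, 4]) = 11
  t9 = sub(11, -4) = 15

Second demand — change propagation:
  t9: re-runs because a2 -4->-2; new result 13.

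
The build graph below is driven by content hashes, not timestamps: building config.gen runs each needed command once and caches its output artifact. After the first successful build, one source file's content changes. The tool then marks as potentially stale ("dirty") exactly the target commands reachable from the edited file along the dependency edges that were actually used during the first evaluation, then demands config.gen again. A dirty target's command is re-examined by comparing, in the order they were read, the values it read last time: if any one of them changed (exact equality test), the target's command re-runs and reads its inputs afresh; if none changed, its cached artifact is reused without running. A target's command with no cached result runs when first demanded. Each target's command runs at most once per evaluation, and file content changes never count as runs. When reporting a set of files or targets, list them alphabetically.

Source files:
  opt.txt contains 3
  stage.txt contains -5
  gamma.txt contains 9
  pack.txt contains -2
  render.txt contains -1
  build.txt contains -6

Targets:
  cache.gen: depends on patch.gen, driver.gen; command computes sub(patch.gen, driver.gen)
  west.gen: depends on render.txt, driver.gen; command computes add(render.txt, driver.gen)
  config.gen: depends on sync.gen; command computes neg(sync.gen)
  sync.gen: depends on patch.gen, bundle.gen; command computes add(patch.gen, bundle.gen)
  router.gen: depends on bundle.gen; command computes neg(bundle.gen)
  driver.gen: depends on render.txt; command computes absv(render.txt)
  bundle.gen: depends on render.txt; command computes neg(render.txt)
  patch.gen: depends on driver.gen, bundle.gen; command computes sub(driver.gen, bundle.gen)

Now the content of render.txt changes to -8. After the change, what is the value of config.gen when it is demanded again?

config.gen now evaluates to -8.

Initial pass — values computed on the first demand:
  bundle.gen = neg(-1) = 1
  driver.gen = absv(-1) = 1
  patch.gen = sub(1, 1) = 0
  sync.gen = add(0, 1) = 1
  config.gen = neg(1) = -1

Second demand — change propagation:
  bundle.gen: re-runs because render.txt -1->-8; new result 8.
  driver.gen: re-runs because render.txt -1->-8; new result 8.
  patch.gen: re-runs because driver.gen 1->8; bundle.gen 1->8; new result 0 (unchanged).
  sync.gen: re-runs because bundle.gen 1->8; new result 8.
  config.gen: re-runs because sync.gen 1->8; new result -8.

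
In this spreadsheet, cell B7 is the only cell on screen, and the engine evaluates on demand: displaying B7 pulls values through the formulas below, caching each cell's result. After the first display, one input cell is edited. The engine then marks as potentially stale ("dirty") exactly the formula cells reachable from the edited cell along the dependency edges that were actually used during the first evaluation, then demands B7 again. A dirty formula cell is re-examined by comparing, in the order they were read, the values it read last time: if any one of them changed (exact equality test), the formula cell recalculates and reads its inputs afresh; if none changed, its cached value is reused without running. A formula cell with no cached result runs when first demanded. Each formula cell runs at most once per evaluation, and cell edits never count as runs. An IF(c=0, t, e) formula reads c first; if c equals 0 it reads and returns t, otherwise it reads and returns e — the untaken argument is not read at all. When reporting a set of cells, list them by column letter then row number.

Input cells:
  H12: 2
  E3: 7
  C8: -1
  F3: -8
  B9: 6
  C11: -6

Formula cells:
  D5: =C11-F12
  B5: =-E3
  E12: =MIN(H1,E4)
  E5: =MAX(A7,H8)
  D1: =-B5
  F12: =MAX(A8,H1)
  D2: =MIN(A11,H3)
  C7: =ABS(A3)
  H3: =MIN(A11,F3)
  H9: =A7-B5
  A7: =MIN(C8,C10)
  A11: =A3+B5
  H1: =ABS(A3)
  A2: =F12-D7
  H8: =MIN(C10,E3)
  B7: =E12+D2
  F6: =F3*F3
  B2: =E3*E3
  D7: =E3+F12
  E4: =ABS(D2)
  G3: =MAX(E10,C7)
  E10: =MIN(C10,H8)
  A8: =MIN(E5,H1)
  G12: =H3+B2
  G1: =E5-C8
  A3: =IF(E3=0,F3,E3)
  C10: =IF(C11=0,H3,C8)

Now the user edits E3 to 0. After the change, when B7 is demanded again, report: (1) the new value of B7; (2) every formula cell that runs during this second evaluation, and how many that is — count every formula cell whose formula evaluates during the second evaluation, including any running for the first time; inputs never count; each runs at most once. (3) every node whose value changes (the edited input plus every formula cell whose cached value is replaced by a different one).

Initial pass — values computed on the first demand:
  A3 = IF(E3=0: E3=7 -> else branch E3) = 7
  B5 = -(7) = -7
  A11 = 7 + -7 = 0
  H1 = ABS(7) = 7
  H3 = MIN(0, -8) = -8
  D2 = MIN(0, -8) = -8
  E4 = ABS(-8) = 8
  E12 = MIN(7, 8) = 7
  B7 = 7 + -8 = -1

Second demand — change propagation:
  A3: re-runs because E3 7->0; E3 7->0; new result -8.
  B5: re-runs because E3 7->0; new result 0.
  A11: re-runs because A3 7->-8; B5 -7->0; new result -8.
  H1: re-runs because A3 7->-8; new result 8.
  H3: re-runs because A11 0->-8; new result -8 (unchanged).
  D2: re-runs because A11 0->-8; new result -8 (unchanged).
  E4: re-examined; everything it read last time is the same (D2 unchanged) — cache 8 kept, no run.
  E12: re-runs because H1 7->8; new result 8.
  B7: re-runs because E12 7->8; new result 0.

The important point: at E4 every value read last time is unchanged, so the dirty flag clears without a run.

B7 now evaluates to 0.
Run set: A3, A11, B5, B7, D2, E12, H1, H3 (8 run).
Changed values: A3, A11, B5, B7, E3, E12, H1.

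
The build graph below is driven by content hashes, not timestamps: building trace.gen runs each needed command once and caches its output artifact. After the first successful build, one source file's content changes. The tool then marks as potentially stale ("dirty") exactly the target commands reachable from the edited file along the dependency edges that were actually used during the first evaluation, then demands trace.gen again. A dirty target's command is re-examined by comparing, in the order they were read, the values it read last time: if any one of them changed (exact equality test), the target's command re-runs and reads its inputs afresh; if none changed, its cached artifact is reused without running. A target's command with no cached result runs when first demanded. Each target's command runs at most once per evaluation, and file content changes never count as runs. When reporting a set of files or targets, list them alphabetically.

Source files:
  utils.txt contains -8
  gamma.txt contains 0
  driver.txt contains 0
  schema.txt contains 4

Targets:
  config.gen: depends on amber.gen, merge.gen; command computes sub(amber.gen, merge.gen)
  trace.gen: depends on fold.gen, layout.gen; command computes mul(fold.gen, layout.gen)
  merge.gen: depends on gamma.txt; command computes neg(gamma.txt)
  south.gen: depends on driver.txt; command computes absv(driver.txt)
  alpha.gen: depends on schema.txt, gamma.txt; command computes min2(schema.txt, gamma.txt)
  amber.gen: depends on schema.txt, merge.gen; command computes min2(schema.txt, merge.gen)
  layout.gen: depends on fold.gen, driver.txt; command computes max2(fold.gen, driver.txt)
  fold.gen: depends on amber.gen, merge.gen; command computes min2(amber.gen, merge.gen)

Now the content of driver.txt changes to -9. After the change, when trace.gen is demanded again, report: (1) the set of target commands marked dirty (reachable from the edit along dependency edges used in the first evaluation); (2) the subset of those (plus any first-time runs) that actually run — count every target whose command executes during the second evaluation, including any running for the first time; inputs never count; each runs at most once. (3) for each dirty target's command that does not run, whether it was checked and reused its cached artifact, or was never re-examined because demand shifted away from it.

Dirty set: layout.gen, trace.gen.
Run set: layout.gen (1 run).
Re-examined without running (cache reused): trace.gen.
The important point: layout.gen recomputes to an identical value, and the output ends up unchanged.

Initial pass — values computed on the first demand:
  merge.gen = neg(0) = 0
  amber.gen = min2(4, 0) = 0
  fold.gen = min2(0, 0) = 0
  layout.gen = max2(0, 0) = 0
  trace.gen = mul(0, 0) = 0

Second demand — change propagation:
  layout.gen: re-runs because driver.txt 0->-9; new result 0 (unchanged).
  trace.gen: re-examined; everything it read last time is the same (fold.gen unchanged, layout.gen unchanged) — cache 0 kept, no run.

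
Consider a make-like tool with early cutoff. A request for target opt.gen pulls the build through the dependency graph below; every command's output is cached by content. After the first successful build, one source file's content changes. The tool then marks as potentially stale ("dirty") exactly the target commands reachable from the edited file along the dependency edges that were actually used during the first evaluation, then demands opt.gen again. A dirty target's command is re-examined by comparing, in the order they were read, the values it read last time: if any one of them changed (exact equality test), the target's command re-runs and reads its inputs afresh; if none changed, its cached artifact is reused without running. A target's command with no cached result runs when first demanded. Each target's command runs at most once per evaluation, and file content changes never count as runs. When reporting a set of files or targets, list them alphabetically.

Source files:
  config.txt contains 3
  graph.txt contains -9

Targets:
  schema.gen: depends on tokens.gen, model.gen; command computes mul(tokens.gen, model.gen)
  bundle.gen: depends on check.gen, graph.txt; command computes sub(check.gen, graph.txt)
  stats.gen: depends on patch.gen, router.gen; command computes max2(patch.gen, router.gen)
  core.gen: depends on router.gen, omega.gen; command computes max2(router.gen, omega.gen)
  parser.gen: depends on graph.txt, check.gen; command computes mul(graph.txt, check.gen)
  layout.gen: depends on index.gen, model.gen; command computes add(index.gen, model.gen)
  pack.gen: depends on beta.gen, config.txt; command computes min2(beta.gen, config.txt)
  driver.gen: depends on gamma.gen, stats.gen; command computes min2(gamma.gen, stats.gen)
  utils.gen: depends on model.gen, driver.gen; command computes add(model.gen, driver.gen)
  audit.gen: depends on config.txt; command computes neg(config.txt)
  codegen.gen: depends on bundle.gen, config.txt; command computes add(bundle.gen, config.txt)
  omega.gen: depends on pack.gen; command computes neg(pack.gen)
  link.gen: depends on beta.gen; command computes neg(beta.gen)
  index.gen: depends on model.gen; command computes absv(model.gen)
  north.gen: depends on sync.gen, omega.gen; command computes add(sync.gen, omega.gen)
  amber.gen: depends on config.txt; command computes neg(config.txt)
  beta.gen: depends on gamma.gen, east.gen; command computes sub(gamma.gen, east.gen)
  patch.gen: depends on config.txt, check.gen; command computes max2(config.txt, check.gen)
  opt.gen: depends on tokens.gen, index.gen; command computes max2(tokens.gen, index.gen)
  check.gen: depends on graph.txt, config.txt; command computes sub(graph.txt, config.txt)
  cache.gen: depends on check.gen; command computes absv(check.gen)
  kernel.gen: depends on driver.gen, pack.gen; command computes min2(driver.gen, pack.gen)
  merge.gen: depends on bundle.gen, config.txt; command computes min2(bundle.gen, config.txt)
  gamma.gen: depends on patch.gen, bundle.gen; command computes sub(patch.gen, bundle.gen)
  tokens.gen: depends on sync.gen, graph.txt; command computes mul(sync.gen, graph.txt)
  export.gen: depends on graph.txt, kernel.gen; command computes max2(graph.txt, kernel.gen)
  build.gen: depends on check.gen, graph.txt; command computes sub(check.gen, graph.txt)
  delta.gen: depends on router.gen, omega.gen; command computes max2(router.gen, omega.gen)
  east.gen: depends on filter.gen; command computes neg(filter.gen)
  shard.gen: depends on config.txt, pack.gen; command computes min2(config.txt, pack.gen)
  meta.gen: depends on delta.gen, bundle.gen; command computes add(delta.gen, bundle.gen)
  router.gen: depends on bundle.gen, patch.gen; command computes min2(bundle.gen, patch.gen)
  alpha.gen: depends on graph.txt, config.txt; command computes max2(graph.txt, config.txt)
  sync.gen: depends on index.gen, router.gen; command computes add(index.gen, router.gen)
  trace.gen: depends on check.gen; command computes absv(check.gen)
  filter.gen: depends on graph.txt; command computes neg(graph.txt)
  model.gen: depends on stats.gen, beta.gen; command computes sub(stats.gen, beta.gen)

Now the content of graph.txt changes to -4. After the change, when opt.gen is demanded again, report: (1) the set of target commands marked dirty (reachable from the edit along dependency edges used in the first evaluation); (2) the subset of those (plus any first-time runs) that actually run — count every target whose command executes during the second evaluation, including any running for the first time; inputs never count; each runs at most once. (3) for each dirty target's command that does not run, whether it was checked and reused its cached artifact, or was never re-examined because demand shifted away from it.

The edit dirties: beta.gen, bundle.gen, check.gen, east.gen, filter.gen, gamma.gen, index.gen, model.gen, opt.gen, patch.gen, router.gen, stats.gen, sync.gen, tokens.gen.
11 target commands run: beta.gen, bundle.gen, check.gen, east.gen, filter.gen, index.gen, model.gen, opt.gen, patch.gen, sync.gen, tokens.gen.
Cache hits after checking: gamma.gen, router.gen, stats.gen.
Note where the cutoff bites: router.gen is checked, finds nothing changed, and keeps its cache.

First demand of the output computes:
  check.gen = sub(-9, 3) = -12
  bundle.gen = sub(-12, -9) = -3
  filter.gen = neg(-9) = 9
  east.gen = neg(9) = -9
  patch.gen = max2(3, -12) = 3
  gamma.gen = sub(3, -3) = 6
  beta.gen = sub(6, -9) = 15
  router.gen = min2(-3, 3) = -3
  stats.gen = max2(3, -3) = 3
  model.gen = sub(3, 15) = -12
  index.gen = absv(-12) = 12
  sync.gen = add(12, -3) = 9
  tokens.gen = mul(9, -9) = -81
  opt.gen = max2(-81, 12) = 12

After the edit, cleaning proceeds:
  check.gen: a read changed (graph.txt -9->-4) — executes, giving -7.
  bundle.gen: a read changed (check.gen -12->-7; graph.txt -9->-4) — executes, giving -3 — identical to its old value.
  filter.gen: a read changed (graph.txt -9->-4) — executes, giving 4.
  east.gen: a read changed (filter.gen 9->4) — executes, giving -4.
  patch.gen: a read changed (check.gen -12->-7) — executes, giving 3 — identical to its old value.
  gamma.gen: dirty, but its reads are unchanged (patch.gen unchanged, bundle.gen unchanged); cached 6 stands.
  beta.gen: a read changed (east.gen -9->-4) — executes, giving 10.
  router.gen: dirty, but its reads are unchanged (bundle.gen unchanged, patch.gen unchanged); cached -3 stands.
  stats.gen: dirty, but its reads are unchanged (patch.gen unchanged, router.gen unchanged); cached 3 stands.
  model.gen: a read changed (beta.gen 15->10) — executes, giving -7.
  index.gen: a read changed (model.gen -12->-7) — executes, giving 7.
  sync.gen: a read changed (index.gen 12->7) — executes, giving 4.
  tokens.gen: a read changed (sync.gen 9->4; graph.txt -9->-4) — executes, giving -16.
  opt.gen: a read changed (tokens.gen -81->-16; index.gen 12->7) — executes, giving 7.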